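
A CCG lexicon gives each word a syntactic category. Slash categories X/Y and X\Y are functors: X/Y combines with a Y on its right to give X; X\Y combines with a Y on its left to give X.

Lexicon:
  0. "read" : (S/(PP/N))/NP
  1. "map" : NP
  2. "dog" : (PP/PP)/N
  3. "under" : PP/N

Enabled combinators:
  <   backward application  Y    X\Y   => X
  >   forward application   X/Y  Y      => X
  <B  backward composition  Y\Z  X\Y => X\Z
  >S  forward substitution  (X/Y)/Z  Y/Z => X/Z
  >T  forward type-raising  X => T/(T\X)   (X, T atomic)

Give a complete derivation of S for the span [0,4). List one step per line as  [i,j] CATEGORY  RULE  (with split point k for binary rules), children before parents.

[0,1] (S/(PP/N))/NP  lex  "read"
[1,2] NP  lex  "map"
[0,2] S/(PP/N)  >  k=1
[2,3] (PP/PP)/N  lex  "dog"
[3,4] PP/N  lex  "under"
[2,4] PP/N  >S  k=3
[0,4] S  >  k=2

[0,4] S   >
  [0,2] S/(PP/N)   >
    [0,1] "read" : (S/(PP/N))/NP
    [1,2] "map" : NP
  [2,4] PP/N   >S
    [2,3] "dog" : (PP/PP)/N
    [3,4] "under" : PP/N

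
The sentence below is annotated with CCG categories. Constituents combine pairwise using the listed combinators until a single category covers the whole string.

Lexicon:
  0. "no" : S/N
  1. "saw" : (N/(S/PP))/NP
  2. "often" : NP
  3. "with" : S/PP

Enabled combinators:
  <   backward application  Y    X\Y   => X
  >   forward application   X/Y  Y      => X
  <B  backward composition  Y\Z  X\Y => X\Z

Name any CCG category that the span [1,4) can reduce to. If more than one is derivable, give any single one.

N

[0,4] S   >
  [0,1] "no" : S/N
  [1,4] N   >
    [1,3] N/(S/PP)   >
      [1,2] "saw" : (N/(S/PP))/NP
      [2,3] "often" : NP
    [3,4] "with" : S/PP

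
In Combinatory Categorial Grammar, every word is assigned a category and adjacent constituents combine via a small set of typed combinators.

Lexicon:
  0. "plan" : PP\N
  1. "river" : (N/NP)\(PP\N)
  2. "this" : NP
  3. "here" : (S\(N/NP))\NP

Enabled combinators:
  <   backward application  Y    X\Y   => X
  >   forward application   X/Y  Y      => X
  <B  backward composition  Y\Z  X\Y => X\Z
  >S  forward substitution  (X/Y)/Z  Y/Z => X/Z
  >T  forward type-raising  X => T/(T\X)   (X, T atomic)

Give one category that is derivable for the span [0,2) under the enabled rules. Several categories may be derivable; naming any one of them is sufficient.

[0,4] S   <
  [0,2] N/NP   <
    [0,1] "plan" : PP\N
    [1,2] "river" : (N/NP)\(PP\N)
  [2,4] S\(N/NP)   <
    [2,3] "this" : NP
    [3,4] "here" : (S\(N/NP))\NP

N/NP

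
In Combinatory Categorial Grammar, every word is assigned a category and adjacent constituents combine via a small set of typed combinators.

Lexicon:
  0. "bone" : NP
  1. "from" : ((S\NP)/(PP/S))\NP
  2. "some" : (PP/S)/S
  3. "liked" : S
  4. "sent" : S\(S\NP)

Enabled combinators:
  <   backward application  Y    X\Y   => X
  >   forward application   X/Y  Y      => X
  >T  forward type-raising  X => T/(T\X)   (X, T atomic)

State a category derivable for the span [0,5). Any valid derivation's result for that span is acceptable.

[0,5] S   <
  [0,4] S\NP   >
    [0,2] (S\NP)/(PP/S)   <
      [0,1] "bone" : NP
      [1,2] "from" : ((S\NP)/(PP/S))\NP
    [2,4] PP/S   >
      [2,3] "some" : (PP/S)/S
      [3,4] "liked" : S
  [4,5] "sent" : S\(S\NP)

S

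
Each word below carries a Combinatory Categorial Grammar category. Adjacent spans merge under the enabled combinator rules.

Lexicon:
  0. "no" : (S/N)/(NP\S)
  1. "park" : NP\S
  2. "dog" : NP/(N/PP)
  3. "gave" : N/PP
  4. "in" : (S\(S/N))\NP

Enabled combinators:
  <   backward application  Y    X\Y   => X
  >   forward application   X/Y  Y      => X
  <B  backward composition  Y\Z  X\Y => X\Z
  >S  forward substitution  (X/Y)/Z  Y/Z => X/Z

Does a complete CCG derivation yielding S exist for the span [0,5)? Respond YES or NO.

[0,5] S   <
  [0,2] S/N   >
    [0,1] "no" : (S/N)/(NP\S)
    [1,2] "park" : NP\S
  [2,5] S\(S/N)   <
    [2,4] NP   >
      [2,3] "dog" : NP/(N/PP)
      [3,4] "gave" : N/PP
    [4,5] "in" : (S\(S/N))\NP

YES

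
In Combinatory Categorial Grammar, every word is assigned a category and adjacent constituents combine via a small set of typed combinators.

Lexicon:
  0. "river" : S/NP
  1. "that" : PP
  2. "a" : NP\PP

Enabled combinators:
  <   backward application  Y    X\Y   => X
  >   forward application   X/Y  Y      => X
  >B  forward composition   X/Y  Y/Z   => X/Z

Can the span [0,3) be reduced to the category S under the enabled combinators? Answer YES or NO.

YES

[0,3] S   >
  [0,1] "river" : S/NP
  [1,3] NP   <
    [1,2] "that" : PP
    [2,3] "a" : NP\PP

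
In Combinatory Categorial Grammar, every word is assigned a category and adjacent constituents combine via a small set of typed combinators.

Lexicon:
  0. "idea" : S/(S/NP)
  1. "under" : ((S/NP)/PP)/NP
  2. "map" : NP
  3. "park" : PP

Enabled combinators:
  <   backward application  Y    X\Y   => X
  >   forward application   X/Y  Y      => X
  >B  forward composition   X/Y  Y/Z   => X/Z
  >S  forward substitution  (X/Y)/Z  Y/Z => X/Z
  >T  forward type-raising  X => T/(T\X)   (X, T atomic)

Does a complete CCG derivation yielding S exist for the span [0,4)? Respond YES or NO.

[0,4] S   >
  [0,1] "idea" : S/(S/NP)
  [1,4] S/NP   >
    [1,3] (S/NP)/PP   >
      [1,2] "under" : ((S/NP)/PP)/NP
      [2,3] "map" : NP
    [3,4] "park" : PP

YES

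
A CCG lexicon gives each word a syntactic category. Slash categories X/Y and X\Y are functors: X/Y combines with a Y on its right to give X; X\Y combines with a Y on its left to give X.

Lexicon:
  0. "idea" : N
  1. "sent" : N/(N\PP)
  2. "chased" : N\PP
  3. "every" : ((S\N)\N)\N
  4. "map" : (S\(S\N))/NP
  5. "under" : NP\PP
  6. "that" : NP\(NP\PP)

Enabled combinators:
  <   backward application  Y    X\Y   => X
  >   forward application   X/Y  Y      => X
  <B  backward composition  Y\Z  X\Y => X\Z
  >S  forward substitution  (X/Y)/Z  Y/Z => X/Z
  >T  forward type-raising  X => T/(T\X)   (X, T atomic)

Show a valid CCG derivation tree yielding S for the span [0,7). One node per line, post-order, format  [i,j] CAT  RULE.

[0,7] S   <
  [0,4] S\N   <
    [0,1] "idea" : N
    [1,4] (S\N)\N   <
      [1,3] N   >
        [1,2] "sent" : N/(N\PP)
        [2,3] "chased" : N\PP
      [3,4] "every" : ((S\N)\N)\N
  [4,7] S\(S\N)   >
    [4,5] "map" : (S\(S\N))/NP
    [5,7] NP   <
      [5,6] "under" : NP\PP
      [6,7] "that" : NP\(NP\PP)

[0,1] N  lex  "idea"
[1,2] N/(N\PP)  lex  "sent"
[2,3] N\PP  lex  "chased"
[1,3] N  >  k=2
[3,4] ((S\N)\N)\N  lex  "every"
[1,4] (S\N)\N  <  k=3
[0,4] S\N  <  k=1
[4,5] (S\(S\N))/NP  lex  "map"
[5,6] NP\PP  lex  "under"
[6,7] NP\(NP\PP)  lex  "that"
[5,7] NP  <  k=6
[4,7] S\(S\N)  >  k=5
[0,7] S  <  k=4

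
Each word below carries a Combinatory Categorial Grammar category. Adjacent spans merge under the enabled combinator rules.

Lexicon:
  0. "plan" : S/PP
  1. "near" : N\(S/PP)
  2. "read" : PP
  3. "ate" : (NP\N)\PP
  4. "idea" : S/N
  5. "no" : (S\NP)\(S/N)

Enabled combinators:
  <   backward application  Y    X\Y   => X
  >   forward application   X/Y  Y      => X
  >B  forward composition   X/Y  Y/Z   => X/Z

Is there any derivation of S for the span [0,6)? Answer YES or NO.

YES

[0,6] S   <
  [0,4] NP   <
    [0,2] N   <
      [0,1] "plan" : S/PP
      [1,2] "near" : N\(S/PP)
    [2,4] NP\N   <
      [2,3] "read" : PP
      [3,4] "ate" : (NP\N)\PP
  [4,6] S\NP   <
    [4,5] "idea" : S/N
    [5,6] "no" : (S\NP)\(S/N)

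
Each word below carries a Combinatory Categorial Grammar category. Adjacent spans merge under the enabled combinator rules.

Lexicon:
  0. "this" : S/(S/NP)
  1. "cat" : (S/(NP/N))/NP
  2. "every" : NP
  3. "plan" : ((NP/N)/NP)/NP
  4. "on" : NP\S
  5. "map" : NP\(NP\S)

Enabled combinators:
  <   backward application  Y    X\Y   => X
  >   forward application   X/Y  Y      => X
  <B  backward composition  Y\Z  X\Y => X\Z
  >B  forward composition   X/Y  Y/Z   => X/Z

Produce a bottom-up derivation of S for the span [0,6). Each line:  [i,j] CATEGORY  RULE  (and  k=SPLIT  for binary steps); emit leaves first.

[0,6] S   >
  [0,1] "this" : S/(S/NP)
  [1,6] S/NP   >B
    [1,3] S/(NP/N)   >
      [1,2] "cat" : (S/(NP/N))/NP
      [2,3] "every" : NP
    [3,6] (NP/N)/NP   >
      [3,4] "plan" : ((NP/N)/NP)/NP
      [4,6] NP   <
        [4,5] "on" : NP\S
        [5,6] "map" : NP\(NP\S)

[0,1] S/(S/NP)  lex  "this"
[1,2] (S/(NP/N))/NP  lex  "cat"
[2,3] NP  lex  "every"
[1,3] S/(NP/N)  >  k=2
[3,4] ((NP/N)/NP)/NP  lex  "plan"
[4,5] NP\S  lex  "on"
[5,6] NP\(NP\S)  lex  "map"
[4,6] NP  <  k=5
[3,6] (NP/N)/NP  >  k=4
[1,6] S/NP  >B  k=3
[0,6] S  >  k=1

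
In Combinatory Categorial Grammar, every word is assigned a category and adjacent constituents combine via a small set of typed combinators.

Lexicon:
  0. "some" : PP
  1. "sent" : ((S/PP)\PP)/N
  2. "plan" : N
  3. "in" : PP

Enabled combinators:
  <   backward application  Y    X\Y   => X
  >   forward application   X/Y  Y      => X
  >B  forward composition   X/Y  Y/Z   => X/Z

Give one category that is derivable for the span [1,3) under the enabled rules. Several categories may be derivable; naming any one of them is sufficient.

(S/PP)\PP

[0,4] S   >
  [0,3] S/PP   <
    [0,1] "some" : PP
    [1,3] (S/PP)\PP   >
      [1,2] "sent" : ((S/PP)\PP)/N
      [2,3] "plan" : N
  [3,4] "in" : PP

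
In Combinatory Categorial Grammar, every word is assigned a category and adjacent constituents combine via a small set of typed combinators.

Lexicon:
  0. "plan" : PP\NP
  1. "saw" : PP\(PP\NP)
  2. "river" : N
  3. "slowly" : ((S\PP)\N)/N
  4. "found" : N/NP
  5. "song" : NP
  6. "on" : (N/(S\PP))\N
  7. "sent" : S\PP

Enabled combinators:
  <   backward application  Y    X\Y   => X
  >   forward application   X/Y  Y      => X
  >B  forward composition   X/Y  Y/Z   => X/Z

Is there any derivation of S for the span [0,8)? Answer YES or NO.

YES

[0,8] S   <
  [0,2] PP   <
    [0,1] "plan" : PP\NP
    [1,2] "saw" : PP\(PP\NP)
  [2,8] S\PP   <
    [2,3] "river" : N
    [3,8] (S\PP)\N   >
      [3,4] "slowly" : ((S\PP)\N)/N
      [4,8] N   >
        [4,7] N/(S\PP)   <
          [4,6] N   >
            [4,5] "found" : N/NP
            [5,6] "song" : NP
          [6,7] "on" : (N/(S\PP))\N
        [7,8] "sent" : S\PP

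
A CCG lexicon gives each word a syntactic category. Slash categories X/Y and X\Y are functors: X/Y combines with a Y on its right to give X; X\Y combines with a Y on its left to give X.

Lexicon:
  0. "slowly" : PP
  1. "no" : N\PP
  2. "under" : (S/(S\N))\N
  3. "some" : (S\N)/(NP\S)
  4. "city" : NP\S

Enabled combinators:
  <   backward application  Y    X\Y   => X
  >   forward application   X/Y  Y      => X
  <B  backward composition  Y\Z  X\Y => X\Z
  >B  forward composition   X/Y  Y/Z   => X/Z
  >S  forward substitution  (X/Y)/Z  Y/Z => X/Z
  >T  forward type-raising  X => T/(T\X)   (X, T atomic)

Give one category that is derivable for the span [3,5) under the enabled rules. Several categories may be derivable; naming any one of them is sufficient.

[0,5] S   >
  [0,3] S/(S\N)   <
    [0,2] N   >
      [0,1] N/(N\PP)   >T
        [0,1] "slowly" : PP
      [1,2] "no" : N\PP
    [2,3] "under" : (S/(S\N))\N
  [3,5] S\N   >
    [3,4] "some" : (S\N)/(NP\S)
    [4,5] "city" : NP\S

S\N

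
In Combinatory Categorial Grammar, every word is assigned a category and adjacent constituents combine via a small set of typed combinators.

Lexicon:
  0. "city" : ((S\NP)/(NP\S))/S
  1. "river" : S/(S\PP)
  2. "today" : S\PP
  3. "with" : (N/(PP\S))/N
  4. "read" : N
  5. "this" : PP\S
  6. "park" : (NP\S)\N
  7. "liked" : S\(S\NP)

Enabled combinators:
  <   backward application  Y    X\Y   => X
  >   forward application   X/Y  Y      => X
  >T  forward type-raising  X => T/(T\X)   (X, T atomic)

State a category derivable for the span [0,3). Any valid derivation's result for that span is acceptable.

[0,8] S   <
  [0,7] S\NP   >
    [0,3] (S\NP)/(NP\S)   >
      [0,1] "city" : ((S\NP)/(NP\S))/S
      [1,3] S   >
        [1,2] "river" : S/(S\PP)
        [2,3] "today" : S\PP
    [3,7] NP\S   <
      [3,6] N   >
        [3,5] N/(PP\S)   >
          [3,4] "with" : (N/(PP\S))/N
          [4,5] "read" : N
        [5,6] "this" : PP\S
      [6,7] "park" : (NP\S)\N
  [7,8] "liked" : S\(S\NP)

(S\NP)/(NP\S)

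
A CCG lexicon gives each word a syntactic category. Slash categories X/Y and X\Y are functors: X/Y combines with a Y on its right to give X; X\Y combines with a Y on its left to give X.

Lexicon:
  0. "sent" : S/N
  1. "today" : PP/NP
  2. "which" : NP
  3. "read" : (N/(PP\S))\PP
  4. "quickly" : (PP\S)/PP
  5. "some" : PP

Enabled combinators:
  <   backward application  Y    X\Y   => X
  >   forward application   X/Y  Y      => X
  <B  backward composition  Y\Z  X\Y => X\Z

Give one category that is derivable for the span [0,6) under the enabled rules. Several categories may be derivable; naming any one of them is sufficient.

S

[0,6] S   >
  [0,1] "sent" : S/N
  [1,6] N   >
    [1,4] N/(PP\S)   <
      [1,3] PP   >
        [1,2] "today" : PP/NP
        [2,3] "which" : NP
      [3,4] "read" : (N/(PP\S))\PP
    [4,6] PP\S   >
      [4,5] "quickly" : (PP\S)/PP
      [5,6] "some" : PP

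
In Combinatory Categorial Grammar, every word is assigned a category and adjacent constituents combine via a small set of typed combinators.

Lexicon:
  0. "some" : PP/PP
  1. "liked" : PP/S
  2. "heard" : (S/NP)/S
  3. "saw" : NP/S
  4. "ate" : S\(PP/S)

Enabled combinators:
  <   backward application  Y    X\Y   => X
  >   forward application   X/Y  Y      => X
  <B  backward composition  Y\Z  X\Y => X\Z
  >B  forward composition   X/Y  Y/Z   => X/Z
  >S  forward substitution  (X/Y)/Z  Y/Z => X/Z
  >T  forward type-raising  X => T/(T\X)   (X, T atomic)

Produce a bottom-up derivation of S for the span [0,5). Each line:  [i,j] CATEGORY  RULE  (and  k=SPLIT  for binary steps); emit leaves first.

[0,1] PP/PP  lex  "some"
[1,2] PP/S  lex  "liked"
[0,2] PP/S  >B  k=1
[2,3] (S/NP)/S  lex  "heard"
[3,4] NP/S  lex  "saw"
[2,4] S/S  >S  k=3
[0,4] PP/S  >B  k=2
[4,5] S\(PP/S)  lex  "ate"
[0,5] S  <  k=4

[0,5] S   <
  [0,4] PP/S   >B
    [0,2] PP/S   >B
      [0,1] "some" : PP/PP
      [1,2] "liked" : PP/S
    [2,4] S/S   >S
      [2,3] "heard" : (S/NP)/S
      [3,4] "saw" : NP/S
  [4,5] "ate" : S\(PP/S)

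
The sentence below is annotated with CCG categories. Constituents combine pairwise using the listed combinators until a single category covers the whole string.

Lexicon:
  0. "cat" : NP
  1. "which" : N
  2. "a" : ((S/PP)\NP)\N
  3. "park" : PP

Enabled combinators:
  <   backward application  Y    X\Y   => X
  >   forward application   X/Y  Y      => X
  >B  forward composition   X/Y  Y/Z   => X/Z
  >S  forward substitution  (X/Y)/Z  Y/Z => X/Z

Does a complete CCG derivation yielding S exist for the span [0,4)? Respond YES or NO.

YES

[0,4] S   >
  [0,3] S/PP   <
    [0,1] "cat" : NP
    [1,3] (S/PP)\NP   <
      [1,2] "which" : N
      [2,3] "a" : ((S/PP)\NP)\N
  [3,4] "park" : PP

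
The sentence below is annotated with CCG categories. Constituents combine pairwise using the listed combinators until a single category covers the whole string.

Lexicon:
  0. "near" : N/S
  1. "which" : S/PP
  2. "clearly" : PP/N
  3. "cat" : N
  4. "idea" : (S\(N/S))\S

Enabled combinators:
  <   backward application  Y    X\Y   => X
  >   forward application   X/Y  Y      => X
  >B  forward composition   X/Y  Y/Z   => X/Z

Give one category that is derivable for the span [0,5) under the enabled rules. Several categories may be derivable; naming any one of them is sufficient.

[0,5] S   <
  [0,1] "near" : N/S
  [1,5] S\(N/S)   <
    [1,4] S   >
      [1,3] S/N   >B
        [1,2] "which" : S/PP
        [2,3] "clearly" : PP/N
      [3,4] "cat" : N
    [4,5] "idea" : (S\(N/S))\S

S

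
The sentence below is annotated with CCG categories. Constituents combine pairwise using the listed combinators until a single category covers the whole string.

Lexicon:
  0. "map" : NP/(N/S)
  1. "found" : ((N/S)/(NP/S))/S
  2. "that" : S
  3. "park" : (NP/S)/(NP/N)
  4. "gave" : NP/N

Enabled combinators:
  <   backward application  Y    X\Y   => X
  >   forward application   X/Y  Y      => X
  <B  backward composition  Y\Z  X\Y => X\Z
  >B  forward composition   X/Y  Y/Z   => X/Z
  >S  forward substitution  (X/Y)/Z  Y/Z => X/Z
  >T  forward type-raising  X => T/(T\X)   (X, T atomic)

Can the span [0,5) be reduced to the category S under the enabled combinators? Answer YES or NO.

NP/(N/S) ((N/S)/(NP/S))/S S (NP/S)/(NP/N) NP/N
CKY chart[0,5] = {N/(N\NP), NP, NP/(NP\NP), PP/(PP\NP), S/(S\NP)}; S ∉ chart

NO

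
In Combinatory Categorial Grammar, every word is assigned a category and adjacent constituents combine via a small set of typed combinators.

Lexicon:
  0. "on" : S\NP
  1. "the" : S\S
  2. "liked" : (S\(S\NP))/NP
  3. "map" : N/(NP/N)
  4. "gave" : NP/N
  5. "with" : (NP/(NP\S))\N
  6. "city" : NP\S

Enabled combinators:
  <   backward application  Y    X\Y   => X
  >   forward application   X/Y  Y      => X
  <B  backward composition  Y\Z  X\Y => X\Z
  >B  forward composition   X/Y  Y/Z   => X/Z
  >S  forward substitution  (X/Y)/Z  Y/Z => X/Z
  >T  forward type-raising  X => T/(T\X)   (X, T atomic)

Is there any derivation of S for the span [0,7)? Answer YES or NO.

[0,7] S   <
  [0,2] S\NP   <B
    [0,1] "on" : S\NP
    [1,2] "the" : S\S
  [2,7] S\(S\NP)   >
    [2,3] "liked" : (S\(S\NP))/NP
    [3,7] NP   >
      [3,6] NP/(NP\S)   <
        [3,5] N   >
          [3,4] "map" : N/(NP/N)
          [4,5] "gave" : NP/N
        [5,6] "with" : (NP/(NP\S))\N
      [6,7] "city" : NP\S

YES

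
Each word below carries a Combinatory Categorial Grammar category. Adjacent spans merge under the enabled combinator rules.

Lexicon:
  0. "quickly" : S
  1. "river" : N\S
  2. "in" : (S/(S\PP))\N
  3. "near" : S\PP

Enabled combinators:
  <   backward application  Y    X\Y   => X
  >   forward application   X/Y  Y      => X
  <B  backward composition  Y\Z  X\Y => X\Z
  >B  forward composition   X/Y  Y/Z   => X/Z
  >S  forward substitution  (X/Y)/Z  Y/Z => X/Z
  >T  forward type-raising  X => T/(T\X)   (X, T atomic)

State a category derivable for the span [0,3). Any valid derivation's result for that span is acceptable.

S/(S\PP)

[0,4] S   >
  [0,3] S/(S\PP)   <
    [0,2] N   <
      [0,1] "quickly" : S
      [1,2] "river" : N\S
    [2,3] "in" : (S/(S\PP))\N
  [3,4] "near" : S\PP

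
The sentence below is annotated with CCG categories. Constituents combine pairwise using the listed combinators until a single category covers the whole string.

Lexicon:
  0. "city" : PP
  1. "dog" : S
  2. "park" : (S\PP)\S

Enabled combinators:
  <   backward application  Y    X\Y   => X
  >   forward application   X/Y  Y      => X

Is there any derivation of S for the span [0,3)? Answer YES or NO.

[0,3] S   <
  [0,1] "city" : PP
  [1,3] S\PP   <
    [1,2] "dog" : S
    [2,3] "park" : (S\PP)\S

YES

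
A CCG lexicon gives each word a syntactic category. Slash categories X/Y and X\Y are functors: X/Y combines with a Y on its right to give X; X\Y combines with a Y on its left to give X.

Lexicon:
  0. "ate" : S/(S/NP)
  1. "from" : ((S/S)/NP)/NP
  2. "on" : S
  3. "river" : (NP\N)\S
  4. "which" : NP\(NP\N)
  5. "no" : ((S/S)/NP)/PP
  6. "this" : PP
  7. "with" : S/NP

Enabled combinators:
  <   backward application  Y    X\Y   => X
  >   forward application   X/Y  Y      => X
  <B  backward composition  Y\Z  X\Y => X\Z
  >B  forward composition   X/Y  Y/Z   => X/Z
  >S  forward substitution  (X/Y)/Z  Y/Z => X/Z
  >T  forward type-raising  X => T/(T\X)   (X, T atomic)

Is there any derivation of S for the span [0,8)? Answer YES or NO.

[0,8] S   >
  [0,1] "ate" : S/(S/NP)
  [1,8] S/NP   >S
    [1,5] (S/S)/NP   >
      [1,2] "from" : ((S/S)/NP)/NP
      [2,5] NP   <
        [2,4] NP\N   <
          [2,3] "on" : S
          [3,4] "river" : (NP\N)\S
        [4,5] "which" : NP\(NP\N)
    [5,8] S/NP   >S
      [5,7] (S/S)/NP   >
        [5,6] "no" : ((S/S)/NP)/PP
        [6,7] "this" : PP
      [7,8] "with" : S/NP

YES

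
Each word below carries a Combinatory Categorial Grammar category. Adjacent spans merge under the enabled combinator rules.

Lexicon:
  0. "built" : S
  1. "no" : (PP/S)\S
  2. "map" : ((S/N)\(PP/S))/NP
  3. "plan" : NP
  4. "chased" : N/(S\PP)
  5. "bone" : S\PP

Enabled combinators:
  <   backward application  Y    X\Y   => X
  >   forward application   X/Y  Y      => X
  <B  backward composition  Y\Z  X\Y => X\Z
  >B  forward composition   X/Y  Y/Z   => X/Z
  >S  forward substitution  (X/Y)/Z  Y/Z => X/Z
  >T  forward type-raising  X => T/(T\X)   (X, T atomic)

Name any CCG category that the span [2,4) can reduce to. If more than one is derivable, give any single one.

[0,6] S   >
  [0,4] S/N   <
    [0,2] PP/S   <
      [0,1] "built" : S
      [1,2] "no" : (PP/S)\S
    [2,4] (S/N)\(PP/S)   >
      [2,3] "map" : ((S/N)\(PP/S))/NP
      [3,4] "plan" : NP
  [4,6] N   >
    [4,5] "chased" : N/(S\PP)
    [5,6] "bone" : S\PP

(S/N)\(PP/S)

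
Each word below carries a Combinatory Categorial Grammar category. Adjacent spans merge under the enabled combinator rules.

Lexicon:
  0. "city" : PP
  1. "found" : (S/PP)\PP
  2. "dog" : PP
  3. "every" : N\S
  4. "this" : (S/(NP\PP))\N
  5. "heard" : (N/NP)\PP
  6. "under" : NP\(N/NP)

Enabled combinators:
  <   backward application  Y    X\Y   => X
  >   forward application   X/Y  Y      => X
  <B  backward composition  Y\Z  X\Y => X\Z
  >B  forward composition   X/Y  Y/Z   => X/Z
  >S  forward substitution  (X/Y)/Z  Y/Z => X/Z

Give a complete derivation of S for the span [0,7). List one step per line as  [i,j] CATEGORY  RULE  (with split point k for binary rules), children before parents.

[0,7] S   >
  [0,5] S/(NP\PP)   <
    [0,4] N   <
      [0,3] S   >
        [0,2] S/PP   <
          [0,1] "city" : PP
          [1,2] "found" : (S/PP)\PP
        [2,3] "dog" : PP
      [3,4] "every" : N\S
    [4,5] "this" : (S/(NP\PP))\N
  [5,7] NP\PP   <B
    [5,6] "heard" : (N/NP)\PP
    [6,7] "under" : NP\(N/NP)

[0,1] PP  lex  "city"
[1,2] (S/PP)\PP  lex  "found"
[0,2] S/PP  <  k=1
[2,3] PP  lex  "dog"
[0,3] S  >  k=2
[3,4] N\S  lex  "every"
[0,4] N  <  k=3
[4,5] (S/(NP\PP))\N  lex  "this"
[0,5] S/(NP\PP)  <  k=4
[5,6] (N/NP)\PP  lex  "heard"
[6,7] NP\(N/NP)  lex  "under"
[5,7] NP\PP  <B  k=6
[0,7] S  >  k=5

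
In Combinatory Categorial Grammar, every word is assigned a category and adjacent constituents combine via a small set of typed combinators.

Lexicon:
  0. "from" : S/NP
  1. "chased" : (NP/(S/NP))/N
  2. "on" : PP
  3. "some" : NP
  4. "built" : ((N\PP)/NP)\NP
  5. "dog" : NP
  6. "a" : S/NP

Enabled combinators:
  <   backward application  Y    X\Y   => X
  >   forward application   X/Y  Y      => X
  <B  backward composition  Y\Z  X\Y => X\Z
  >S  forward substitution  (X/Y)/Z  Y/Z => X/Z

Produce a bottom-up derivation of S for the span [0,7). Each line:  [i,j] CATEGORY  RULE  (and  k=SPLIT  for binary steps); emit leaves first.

[0,7] S   >
  [0,1] "from" : S/NP
  [1,7] NP   >
    [1,6] NP/(S/NP)   >
      [1,2] "chased" : (NP/(S/NP))/N
      [2,6] N   <
        [2,3] "on" : PP
        [3,6] N\PP   >
          [3,5] (N\PP)/NP   <
            [3,4] "some" : NP
            [4,5] "built" : ((N\PP)/NP)\NP
          [5,6] "dog" : NP
    [6,7] "a" : S/NP

[0,1] S/NP  lex  "from"
[1,2] (NP/(S/NP))/N  lex  "chased"
[2,3] PP  lex  "on"
[3,4] NP  lex  "some"
[4,5] ((N\PP)/NP)\NP  lex  "built"
[3,5] (N\PP)/NP  <  k=4
[5,6] NP  lex  "dog"
[3,6] N\PP  >  k=5
[2,6] N  <  k=3
[1,6] NP/(S/NP)  >  k=2
[6,7] S/NP  lex  "a"
[1,7] NP  >  k=6
[0,7] S  >  k=1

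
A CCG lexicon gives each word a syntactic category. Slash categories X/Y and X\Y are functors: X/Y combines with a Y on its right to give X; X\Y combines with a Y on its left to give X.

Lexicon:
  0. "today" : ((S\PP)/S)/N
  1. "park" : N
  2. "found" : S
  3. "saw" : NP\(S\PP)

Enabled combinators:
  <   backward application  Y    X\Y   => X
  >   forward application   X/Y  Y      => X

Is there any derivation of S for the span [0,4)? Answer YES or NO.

NO

((S\PP)/S)/N N S NP\(S\PP)
CKY chart[0,4] = {NP}; S ∉ chart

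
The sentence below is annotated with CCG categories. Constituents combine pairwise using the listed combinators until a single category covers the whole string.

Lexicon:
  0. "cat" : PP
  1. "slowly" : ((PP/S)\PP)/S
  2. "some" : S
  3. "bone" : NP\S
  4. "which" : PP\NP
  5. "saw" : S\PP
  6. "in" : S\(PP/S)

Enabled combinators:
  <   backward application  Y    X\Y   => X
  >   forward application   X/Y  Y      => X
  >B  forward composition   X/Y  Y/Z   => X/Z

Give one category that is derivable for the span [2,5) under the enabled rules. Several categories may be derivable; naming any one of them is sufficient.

PP

[0,7] S   <
  [0,6] PP/S   <
    [0,1] "cat" : PP
    [1,6] (PP/S)\PP   >
      [1,2] "slowly" : ((PP/S)\PP)/S
      [2,6] S   <
        [2,5] PP   <
          [2,4] NP   <
            [2,3] "some" : S
            [3,4] "bone" : NP\S
          [4,5] "which" : PP\NP
        [5,6] "saw" : S\PP
  [6,7] "in" : S\(PP/S)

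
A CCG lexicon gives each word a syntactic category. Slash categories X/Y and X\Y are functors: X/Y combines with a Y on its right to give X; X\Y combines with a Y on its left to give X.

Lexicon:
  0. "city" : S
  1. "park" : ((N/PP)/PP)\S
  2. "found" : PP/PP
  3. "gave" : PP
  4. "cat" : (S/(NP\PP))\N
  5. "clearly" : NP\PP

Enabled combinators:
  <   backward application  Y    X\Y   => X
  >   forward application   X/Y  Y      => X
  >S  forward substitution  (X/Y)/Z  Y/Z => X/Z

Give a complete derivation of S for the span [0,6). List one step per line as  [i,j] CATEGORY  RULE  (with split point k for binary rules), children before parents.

[0,6] S   >
  [0,5] S/(NP\PP)   <
    [0,4] N   >
      [0,3] N/PP   >S
        [0,2] (N/PP)/PP   <
          [0,1] "city" : S
          [1,2] "park" : ((N/PP)/PP)\S
        [2,3] "found" : PP/PP
      [3,4] "gave" : PP
    [4,5] "cat" : (S/(NP\PP))\N
  [5,6] "clearly" : NP\PP

[0,1] S  lex  "city"
[1,2] ((N/PP)/PP)\S  lex  "park"
[0,2] (N/PP)/PP  <  k=1
[2,3] PP/PP  lex  "found"
[0,3] N/PP  >S  k=2
[3,4] PP  lex  "gave"
[0,4] N  >  k=3
[4,5] (S/(NP\PP))\N  lex  "cat"
[0,5] S/(NP\PP)  <  k=4
[5,6] NP\PP  lex  "clearly"
[0,6] S  >  k=5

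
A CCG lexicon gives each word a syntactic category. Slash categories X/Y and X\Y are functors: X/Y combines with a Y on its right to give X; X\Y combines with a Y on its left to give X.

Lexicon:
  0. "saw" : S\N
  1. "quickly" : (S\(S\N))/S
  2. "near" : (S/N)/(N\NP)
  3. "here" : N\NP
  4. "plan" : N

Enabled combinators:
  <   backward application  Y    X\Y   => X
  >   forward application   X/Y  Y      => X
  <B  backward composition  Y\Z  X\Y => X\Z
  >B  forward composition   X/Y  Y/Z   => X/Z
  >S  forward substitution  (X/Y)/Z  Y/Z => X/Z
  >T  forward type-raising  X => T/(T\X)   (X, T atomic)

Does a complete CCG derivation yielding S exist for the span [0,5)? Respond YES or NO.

[0,5] S   <
  [0,1] "saw" : S\N
  [1,5] S\(S\N)   >
    [1,2] "quickly" : (S\(S\N))/S
    [2,5] S   >
      [2,4] S/N   >
        [2,3] "near" : (S/N)/(N\NP)
        [3,4] "here" : N\NP
      [4,5] "plan" : N

YES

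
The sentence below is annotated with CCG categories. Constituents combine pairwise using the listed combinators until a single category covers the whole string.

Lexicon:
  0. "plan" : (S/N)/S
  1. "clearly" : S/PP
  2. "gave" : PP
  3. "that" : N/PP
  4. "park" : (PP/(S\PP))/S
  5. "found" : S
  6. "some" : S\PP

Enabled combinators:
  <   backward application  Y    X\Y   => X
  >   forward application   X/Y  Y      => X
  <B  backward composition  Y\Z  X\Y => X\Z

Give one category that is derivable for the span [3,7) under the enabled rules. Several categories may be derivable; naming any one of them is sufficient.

[0,7] S   >
  [0,3] S/N   >
    [0,1] "plan" : (S/N)/S
    [1,3] S   >
      [1,2] "clearly" : S/PP
      [2,3] "gave" : PP
  [3,7] N   >
    [3,4] "that" : N/PP
    [4,7] PP   >
      [4,6] PP/(S\PP)   >
        [4,5] "park" : (PP/(S\PP))/S
        [5,6] "found" : S
      [6,7] "some" : S\PP

N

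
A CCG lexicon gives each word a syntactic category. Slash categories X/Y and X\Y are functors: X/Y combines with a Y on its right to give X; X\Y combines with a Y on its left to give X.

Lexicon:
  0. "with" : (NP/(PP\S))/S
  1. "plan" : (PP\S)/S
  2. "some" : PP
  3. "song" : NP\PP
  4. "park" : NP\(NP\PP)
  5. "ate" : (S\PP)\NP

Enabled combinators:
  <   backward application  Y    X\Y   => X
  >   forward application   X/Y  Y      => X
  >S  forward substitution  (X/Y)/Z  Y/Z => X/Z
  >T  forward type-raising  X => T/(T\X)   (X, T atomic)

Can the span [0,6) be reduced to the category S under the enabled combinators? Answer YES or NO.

(NP/(PP\S))/S (PP\S)/S PP NP\PP NP\(NP\PP) (S\PP)\NP
CKY chart[0,6] = {N/(N\NP), NP, NP/(NP\NP), PP/(PP\NP), S/(S\NP)}; S ∉ chart

NO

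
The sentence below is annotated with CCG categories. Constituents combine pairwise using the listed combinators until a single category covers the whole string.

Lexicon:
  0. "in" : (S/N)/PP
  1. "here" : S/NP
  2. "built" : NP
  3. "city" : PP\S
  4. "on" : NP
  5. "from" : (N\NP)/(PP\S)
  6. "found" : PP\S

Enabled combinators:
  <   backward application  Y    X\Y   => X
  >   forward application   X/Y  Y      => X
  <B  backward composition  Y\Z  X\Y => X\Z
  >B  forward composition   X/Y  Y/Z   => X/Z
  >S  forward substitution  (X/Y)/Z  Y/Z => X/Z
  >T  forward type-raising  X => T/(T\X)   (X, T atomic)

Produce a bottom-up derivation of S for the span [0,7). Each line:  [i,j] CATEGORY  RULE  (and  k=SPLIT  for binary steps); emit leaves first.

[0,1] (S/N)/PP  lex  "in"
[1,2] S/NP  lex  "here"
[2,3] NP  lex  "built"
[1,3] S  >  k=2
[3,4] PP\S  lex  "city"
[1,4] PP  <  k=3
[0,4] S/N  >  k=1
[4,5] NP  lex  "on"
[5,6] (N\NP)/(PP\S)  lex  "from"
[6,7] PP\S  lex  "found"
[5,7] N\NP  >  k=6
[4,7] N  <  k=5
[0,7] S  >  k=4

[0,7] S   >
  [0,4] S/N   >
    [0,1] "in" : (S/N)/PP
    [1,4] PP   <
      [1,3] S   >
        [1,2] "here" : S/NP
        [2,3] "built" : NP
      [3,4] "city" : PP\S
  [4,7] N   <
    [4,5] "on" : NP
    [5,7] N\NP   >
      [5,6] "from" : (N\NP)/(PP\S)
      [6,7] "found" : PP\S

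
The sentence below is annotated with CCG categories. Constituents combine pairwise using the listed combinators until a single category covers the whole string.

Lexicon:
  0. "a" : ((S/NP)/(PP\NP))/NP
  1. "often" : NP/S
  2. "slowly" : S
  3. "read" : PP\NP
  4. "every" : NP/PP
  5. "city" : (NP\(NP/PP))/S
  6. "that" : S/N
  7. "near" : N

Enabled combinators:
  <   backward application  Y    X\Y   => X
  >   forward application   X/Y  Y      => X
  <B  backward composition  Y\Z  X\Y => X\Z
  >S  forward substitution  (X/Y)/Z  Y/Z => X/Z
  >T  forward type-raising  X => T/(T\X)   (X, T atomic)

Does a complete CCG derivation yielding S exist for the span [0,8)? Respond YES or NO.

[0,8] S   >
  [0,4] S/NP   >
    [0,3] (S/NP)/(PP\NP)   >
      [0,1] "a" : ((S/NP)/(PP\NP))/NP
      [1,3] NP   >
        [1,2] "often" : NP/S
        [2,3] "slowly" : S
    [3,4] "read" : PP\NP
  [4,8] NP   <
    [4,5] "every" : NP/PP
    [5,8] NP\(NP/PP)   >
      [5,6] "city" : (NP\(NP/PP))/S
      [6,8] S   >
        [6,7] "that" : S/N
        [7,8] "near" : N

YES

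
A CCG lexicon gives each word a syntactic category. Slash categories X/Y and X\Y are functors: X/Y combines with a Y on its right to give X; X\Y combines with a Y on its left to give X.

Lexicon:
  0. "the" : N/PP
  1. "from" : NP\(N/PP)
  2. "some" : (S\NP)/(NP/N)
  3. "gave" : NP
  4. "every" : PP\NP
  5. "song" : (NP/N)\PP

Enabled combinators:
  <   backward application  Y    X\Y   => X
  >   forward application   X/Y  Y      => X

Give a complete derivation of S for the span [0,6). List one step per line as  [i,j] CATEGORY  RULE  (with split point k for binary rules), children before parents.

[0,1] N/PP  lex  "the"
[1,2] NP\(N/PP)  lex  "from"
[0,2] NP  <  k=1
[2,3] (S\NP)/(NP/N)  lex  "some"
[3,4] NP  lex  "gave"
[4,5] PP\NP  lex  "every"
[3,5] PP  <  k=4
[5,6] (NP/N)\PP  lex  "song"
[3,6] NP/N  <  k=5
[2,6] S\NP  >  k=3
[0,6] S  <  k=2

[0,6] S   <
  [0,2] NP   <
    [0,1] "the" : N/PP
    [1,2] "from" : NP\(N/PP)
  [2,6] S\NP   >
    [2,3] "some" : (S\NP)/(NP/N)
    [3,6] NP/N   <
      [3,5] PP   <
        [3,4] "gave" : NP
        [4,5] "every" : PP\NP
      [5,6] "song" : (NP/N)\PP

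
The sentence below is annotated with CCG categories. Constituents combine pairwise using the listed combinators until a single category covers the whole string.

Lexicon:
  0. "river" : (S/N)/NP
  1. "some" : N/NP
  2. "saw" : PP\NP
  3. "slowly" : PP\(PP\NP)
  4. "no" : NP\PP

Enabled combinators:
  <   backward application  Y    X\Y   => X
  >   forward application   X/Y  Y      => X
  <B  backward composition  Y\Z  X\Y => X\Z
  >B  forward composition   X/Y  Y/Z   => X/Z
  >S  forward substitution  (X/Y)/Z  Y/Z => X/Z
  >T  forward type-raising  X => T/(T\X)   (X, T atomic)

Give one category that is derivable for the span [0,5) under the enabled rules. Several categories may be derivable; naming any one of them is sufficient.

S

[0,5] S   >
  [0,2] S/NP   >S
    [0,1] "river" : (S/N)/NP
    [1,2] "some" : N/NP
  [2,5] NP   <
    [2,4] PP   <
      [2,3] "saw" : PP\NP
      [3,4] "slowly" : PP\(PP\NP)
    [4,5] "no" : NP\PP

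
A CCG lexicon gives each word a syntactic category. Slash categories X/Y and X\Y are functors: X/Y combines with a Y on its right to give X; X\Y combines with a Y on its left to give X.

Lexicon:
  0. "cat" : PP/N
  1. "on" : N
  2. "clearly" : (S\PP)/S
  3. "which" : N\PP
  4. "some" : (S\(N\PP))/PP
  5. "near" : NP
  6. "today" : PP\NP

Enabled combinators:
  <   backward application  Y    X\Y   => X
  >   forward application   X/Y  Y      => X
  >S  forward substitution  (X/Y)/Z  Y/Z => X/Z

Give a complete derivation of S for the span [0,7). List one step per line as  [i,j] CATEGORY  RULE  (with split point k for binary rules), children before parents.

[0,1] PP/N  lex  "cat"
[1,2] N  lex  "on"
[0,2] PP  >  k=1
[2,3] (S\PP)/S  lex  "clearly"
[3,4] N\PP  lex  "which"
[4,5] (S\(N\PP))/PP  lex  "some"
[5,6] NP  lex  "near"
[6,7] PP\NP  lex  "today"
[5,7] PP  <  k=6
[4,7] S\(N\PP)  >  k=5
[3,7] S  <  k=4
[2,7] S\PP  >  k=3
[0,7] S  <  k=2

[0,7] S   <
  [0,2] PP   >
    [0,1] "cat" : PP/N
    [1,2] "on" : N
  [2,7] S\PP   >
    [2,3] "clearly" : (S\PP)/S
    [3,7] S   <
      [3,4] "which" : N\PP
      [4,7] S\(N\PP)   >
        [4,5] "some" : (S\(N\PP))/PP
        [5,7] PP   <
          [5,6] "near" : NP
          [6,7] "today" : PP\NP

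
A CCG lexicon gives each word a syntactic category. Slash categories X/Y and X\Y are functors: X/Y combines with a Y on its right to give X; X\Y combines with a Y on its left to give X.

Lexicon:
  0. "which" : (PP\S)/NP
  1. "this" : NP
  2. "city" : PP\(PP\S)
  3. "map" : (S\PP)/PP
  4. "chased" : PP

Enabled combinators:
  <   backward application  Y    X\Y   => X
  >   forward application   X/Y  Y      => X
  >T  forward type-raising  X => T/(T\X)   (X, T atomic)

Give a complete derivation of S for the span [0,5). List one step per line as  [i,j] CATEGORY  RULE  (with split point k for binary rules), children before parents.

[0,1] (PP\S)/NP  lex  "which"
[1,2] NP  lex  "this"
[0,2] PP\S  >  k=1
[2,3] PP\(PP\S)  lex  "city"
[0,3] PP  <  k=2
[3,4] (S\PP)/PP  lex  "map"
[4,5] PP  lex  "chased"
[3,5] S\PP  >  k=4
[0,5] S  <  k=3

[0,5] S   <
  [0,3] PP   <
    [0,2] PP\S   >
      [0,1] "which" : (PP\S)/NP
      [1,2] "this" : NP
    [2,3] "city" : PP\(PP\S)
  [3,5] S\PP   >
    [3,4] "map" : (S\PP)/PP
    [4,5] "chased" : PP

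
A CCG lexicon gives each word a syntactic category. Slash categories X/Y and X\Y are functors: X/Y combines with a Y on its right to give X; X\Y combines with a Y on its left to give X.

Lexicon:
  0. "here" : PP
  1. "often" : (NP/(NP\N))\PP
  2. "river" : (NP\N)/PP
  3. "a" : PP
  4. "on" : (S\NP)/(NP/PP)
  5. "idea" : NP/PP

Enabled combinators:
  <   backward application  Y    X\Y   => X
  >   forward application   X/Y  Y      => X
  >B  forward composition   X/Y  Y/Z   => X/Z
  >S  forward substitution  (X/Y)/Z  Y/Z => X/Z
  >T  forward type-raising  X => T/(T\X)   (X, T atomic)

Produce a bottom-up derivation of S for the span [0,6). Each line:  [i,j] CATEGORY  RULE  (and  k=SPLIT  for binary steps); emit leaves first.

[0,1] PP  lex  "here"
[1,2] (NP/(NP\N))\PP  lex  "often"
[0,2] NP/(NP\N)  <  k=1
[2,3] (NP\N)/PP  lex  "river"
[3,4] PP  lex  "a"
[2,4] NP\N  >  k=3
[0,4] NP  >  k=2
[4,5] (S\NP)/(NP/PP)  lex  "on"
[5,6] NP/PP  lex  "idea"
[4,6] S\NP  >  k=5
[0,6] S  <  k=4

[0,6] S   <
  [0,4] NP   >
    [0,2] NP/(NP\N)   <
      [0,1] "here" : PP
      [1,2] "often" : (NP/(NP\N))\PP
    [2,4] NP\N   >
      [2,3] "river" : (NP\N)/PP
      [3,4] "a" : PP
  [4,6] S\NP   >
    [4,5] "on" : (S\NP)/(NP/PP)
    [5,6] "idea" : NP/PP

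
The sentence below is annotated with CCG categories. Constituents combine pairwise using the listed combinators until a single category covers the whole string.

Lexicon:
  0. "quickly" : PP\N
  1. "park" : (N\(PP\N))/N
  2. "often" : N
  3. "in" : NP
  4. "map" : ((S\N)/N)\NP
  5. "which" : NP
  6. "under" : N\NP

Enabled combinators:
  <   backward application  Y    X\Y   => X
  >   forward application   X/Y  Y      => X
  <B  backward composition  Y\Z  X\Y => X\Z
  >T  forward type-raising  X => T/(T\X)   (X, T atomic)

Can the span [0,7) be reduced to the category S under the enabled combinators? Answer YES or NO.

[0,7] S   <
  [0,3] N   <
    [0,1] "quickly" : PP\N
    [1,3] N\(PP\N)   >
      [1,2] "park" : (N\(PP\N))/N
      [2,3] "often" : N
  [3,7] S\N   >
    [3,5] (S\N)/N   <
      [3,4] "in" : NP
      [4,5] "map" : ((S\N)/N)\NP
    [5,7] N   <
      [5,6] "which" : NP
      [6,7] "under" : N\NP

YES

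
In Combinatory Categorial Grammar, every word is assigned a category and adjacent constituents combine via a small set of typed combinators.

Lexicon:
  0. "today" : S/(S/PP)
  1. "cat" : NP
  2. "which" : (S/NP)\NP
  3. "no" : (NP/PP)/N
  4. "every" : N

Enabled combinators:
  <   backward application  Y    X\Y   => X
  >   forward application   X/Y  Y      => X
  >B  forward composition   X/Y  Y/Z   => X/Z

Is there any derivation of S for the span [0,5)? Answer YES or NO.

YES

[0,5] S   >
  [0,1] "today" : S/(S/PP)
  [1,5] S/PP   >B
    [1,3] S/NP   <
      [1,2] "cat" : NP
      [2,3] "which" : (S/NP)\NP
    [3,5] NP/PP   >
      [3,4] "no" : (NP/PP)/N
      [4,5] "every" : N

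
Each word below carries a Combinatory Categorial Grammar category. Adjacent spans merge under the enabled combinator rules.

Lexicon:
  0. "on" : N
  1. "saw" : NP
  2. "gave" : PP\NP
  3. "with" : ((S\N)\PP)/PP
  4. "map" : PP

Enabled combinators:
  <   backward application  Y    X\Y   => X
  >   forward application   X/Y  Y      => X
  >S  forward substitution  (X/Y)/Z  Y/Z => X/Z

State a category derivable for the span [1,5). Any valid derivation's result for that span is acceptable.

[0,5] S   <
  [0,1] "on" : N
  [1,5] S\N   <
    [1,3] PP   <
      [1,2] "saw" : NP
      [2,3] "gave" : PP\NP
    [3,5] (S\N)\PP   >
      [3,4] "with" : ((S\N)\PP)/PP
      [4,5] "map" : PP

S\N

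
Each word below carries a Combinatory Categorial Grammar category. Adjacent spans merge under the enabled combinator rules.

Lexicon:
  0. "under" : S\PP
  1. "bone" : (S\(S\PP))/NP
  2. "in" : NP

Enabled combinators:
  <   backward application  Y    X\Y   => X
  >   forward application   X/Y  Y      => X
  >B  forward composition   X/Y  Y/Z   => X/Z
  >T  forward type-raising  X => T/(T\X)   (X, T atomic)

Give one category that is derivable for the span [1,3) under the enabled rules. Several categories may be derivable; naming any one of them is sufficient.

[0,3] S   <
  [0,1] "under" : S\PP
  [1,3] S\(S\PP)   >
    [1,2] "bone" : (S\(S\PP))/NP
    [2,3] "in" : NP

S\(S\PP)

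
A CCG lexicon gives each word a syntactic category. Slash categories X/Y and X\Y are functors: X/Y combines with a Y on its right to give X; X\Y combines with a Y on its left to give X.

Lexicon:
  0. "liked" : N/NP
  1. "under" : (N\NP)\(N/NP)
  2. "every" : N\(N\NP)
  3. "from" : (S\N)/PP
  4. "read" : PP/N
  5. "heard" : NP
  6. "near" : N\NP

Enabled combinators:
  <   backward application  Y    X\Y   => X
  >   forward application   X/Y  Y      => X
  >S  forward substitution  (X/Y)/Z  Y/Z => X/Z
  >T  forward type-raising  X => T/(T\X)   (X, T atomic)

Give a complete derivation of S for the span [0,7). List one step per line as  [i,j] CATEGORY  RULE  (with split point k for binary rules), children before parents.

[0,1] N/NP  lex  "liked"
[1,2] (N\NP)\(N/NP)  lex  "under"
[0,2] N\NP  <  k=1
[2,3] N\(N\NP)  lex  "every"
[0,3] N  <  k=2
[3,4] (S\N)/PP  lex  "from"
[4,5] PP/N  lex  "read"
[5,6] NP  lex  "heard"
[6,7] N\NP  lex  "near"
[5,7] N  <  k=6
[4,7] PP  >  k=5
[3,7] S\N  >  k=4
[0,7] S  <  k=3

[0,7] S   <
  [0,3] N   <
    [0,2] N\NP   <
      [0,1] "liked" : N/NP
      [1,2] "under" : (N\NP)\(N/NP)
    [2,3] "every" : N\(N\NP)
  [3,7] S\N   >
    [3,4] "from" : (S\N)/PP
    [4,7] PP   >
      [4,5] "read" : PP/N
      [5,7] N   <
        [5,6] "heard" : NP
        [6,7] "near" : N\NP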